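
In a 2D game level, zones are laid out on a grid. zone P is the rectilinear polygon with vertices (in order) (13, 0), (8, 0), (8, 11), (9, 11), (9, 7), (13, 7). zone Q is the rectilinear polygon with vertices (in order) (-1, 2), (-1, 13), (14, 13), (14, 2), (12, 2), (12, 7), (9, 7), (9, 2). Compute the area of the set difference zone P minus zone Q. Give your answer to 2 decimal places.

25.00

|zone P| = 39, |zone P∩zone Q| = 14.
|zone P ∖ zone Q| = |zone P| − |zone P∩zone Q| = 39 − 14 = 25.00.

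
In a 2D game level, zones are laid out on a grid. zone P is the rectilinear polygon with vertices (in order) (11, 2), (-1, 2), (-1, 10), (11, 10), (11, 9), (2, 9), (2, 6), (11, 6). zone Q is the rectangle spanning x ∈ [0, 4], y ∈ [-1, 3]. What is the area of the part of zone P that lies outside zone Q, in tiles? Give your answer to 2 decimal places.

65.00

|zone P| = 69, |zone P∩zone Q| = 4.
|zone P ∖ zone Q| = |zone P| − |zone P∩zone Q| = 69 − 4 = 65.00.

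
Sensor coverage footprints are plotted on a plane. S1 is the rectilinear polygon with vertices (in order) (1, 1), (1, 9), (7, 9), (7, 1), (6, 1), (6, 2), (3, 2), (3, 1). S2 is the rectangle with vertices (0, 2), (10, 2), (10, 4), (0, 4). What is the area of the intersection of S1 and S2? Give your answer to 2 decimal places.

The intersection is the polygon with vertices (1,4), (7,4), (7,2), (6,2), (3,2), (1,2).
By the shoelace formula its area is 12.00.

12.00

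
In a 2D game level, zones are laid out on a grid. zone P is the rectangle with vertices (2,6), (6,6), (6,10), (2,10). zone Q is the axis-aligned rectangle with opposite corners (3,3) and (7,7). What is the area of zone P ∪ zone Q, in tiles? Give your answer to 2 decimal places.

29.00

By inclusion–exclusion:
Individual areas: |zone P| = 16, |zone Q| = 16.
|zone P∩zone Q|: x∈[3,6], y∈[6,7] → 3·1 = 3.
|zone P ∪ zone Q| = 32 − 3 = 29.00.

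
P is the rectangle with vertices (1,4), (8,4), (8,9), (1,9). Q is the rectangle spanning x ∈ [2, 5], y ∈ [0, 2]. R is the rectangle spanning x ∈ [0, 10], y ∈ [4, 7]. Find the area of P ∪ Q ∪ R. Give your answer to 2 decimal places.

50.00

By inclusion–exclusion:
Individual areas: |P| = 35, |Q| = 6, |R| = 30.
|P∩Q| = 0 (no overlap).
|P∩R|: x∈[1,8], y∈[4,7] → 7·3 = 21.
|Q∩R| = 0 (no overlap).
|P∩Q∩R| = 0.
|P ∪ Q ∪ R| = 71 − 21 + 0 = 50.00.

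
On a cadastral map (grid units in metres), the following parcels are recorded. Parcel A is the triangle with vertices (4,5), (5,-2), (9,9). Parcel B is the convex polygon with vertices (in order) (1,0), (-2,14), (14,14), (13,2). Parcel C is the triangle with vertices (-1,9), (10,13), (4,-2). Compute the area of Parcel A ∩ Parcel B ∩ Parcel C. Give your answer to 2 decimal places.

11.66

The intersection is the polygon with vertices (8.118,8.294), (5.071,0.679), (4.628,0.605), (4,5).
By the shoelace formula its area is 11.66.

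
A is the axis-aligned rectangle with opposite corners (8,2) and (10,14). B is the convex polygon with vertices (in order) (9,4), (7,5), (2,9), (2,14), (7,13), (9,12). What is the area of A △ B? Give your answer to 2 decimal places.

56.50

|A| = 24, |B| = 48.5, |A∩B| = 8.
|A △ B| = |A| + |B| − 2·|A∩B| = 24 + 48.5 − 16 = 56.50.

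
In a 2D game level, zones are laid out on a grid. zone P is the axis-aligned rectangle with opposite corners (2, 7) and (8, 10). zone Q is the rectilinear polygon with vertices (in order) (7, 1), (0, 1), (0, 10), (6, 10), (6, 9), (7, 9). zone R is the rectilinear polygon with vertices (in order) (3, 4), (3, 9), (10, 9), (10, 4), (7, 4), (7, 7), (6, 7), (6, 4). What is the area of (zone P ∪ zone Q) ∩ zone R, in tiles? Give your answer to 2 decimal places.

19.00

|zone P ∪ zone Q| = 66.
|(zone P ∪ zone Q) ∩ zone R| = 19.00.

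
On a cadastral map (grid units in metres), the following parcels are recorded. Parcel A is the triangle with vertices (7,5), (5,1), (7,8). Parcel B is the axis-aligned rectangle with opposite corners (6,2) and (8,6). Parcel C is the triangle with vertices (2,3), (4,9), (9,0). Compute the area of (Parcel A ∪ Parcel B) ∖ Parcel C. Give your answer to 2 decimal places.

|Parcel A ∪ Parcel B| = 9.3214.
|(Parcel A ∪ Parcel B) ∩ Parcel C| = 3.921.
|(Parcel A ∪ Parcel B) ∖ Parcel C| = 9.3214 − 3.921 = 5.40.

5.40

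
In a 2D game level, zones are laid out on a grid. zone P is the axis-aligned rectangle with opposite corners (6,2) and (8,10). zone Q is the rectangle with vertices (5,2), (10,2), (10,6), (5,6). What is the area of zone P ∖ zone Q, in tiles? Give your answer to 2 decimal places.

8.00

|zone P∩zone Q|: x∈[6,8], y∈[2,6] → 2·4 = 8.
|zone P| = 16.
|zone P ∖ zone Q| = |zone P| − |zone P∩zone Q| = 16 − 8 = 8.00.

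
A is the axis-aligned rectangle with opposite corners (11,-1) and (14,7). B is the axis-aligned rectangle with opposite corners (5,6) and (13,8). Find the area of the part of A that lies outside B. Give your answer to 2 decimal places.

22.00

|A∩B|: x∈[11,13], y∈[6,7] → 2·1 = 2.
|A| = 24.
|A ∖ B| = |A| − |A∩B| = 24 − 2 = 22.00.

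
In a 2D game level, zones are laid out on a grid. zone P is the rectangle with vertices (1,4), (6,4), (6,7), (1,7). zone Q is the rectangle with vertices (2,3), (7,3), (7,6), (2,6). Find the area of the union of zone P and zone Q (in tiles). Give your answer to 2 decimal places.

By inclusion–exclusion:
Individual areas: |zone P| = 15, |zone Q| = 15.
|zone P∩zone Q|: x∈[2,6], y∈[4,6] → 4·2 = 8.
|zone P ∪ zone Q| = 30 − 8 = 22.00.

22.00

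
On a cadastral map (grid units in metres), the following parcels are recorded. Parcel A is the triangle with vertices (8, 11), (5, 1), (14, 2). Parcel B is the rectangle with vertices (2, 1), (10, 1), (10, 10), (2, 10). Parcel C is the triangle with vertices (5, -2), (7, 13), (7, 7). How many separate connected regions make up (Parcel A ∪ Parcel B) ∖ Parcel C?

2

(Parcel A ∪ Parcel B) ∖ Parcel C splits into 2 disjoint pieces (area 44.3722, area 36).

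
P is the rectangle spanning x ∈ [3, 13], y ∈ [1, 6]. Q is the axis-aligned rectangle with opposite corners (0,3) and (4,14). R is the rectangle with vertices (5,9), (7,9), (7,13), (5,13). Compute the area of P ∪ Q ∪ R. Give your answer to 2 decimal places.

99.00

By inclusion–exclusion:
Individual areas: |P| = 50, |Q| = 44, |R| = 8.
|P∩Q|: x∈[3,4], y∈[3,6] → 1·3 = 3.
|P∩R| = 0 (no overlap).
|Q∩R| = 0 (no overlap).
|P∩Q∩R| = 0.
|P ∪ Q ∪ R| = 102 − 3 + 0 = 99.00.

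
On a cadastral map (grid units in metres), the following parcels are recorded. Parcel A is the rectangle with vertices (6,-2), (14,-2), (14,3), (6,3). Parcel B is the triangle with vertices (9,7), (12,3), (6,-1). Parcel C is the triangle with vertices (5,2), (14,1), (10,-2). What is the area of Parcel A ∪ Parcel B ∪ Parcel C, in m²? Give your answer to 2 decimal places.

By inclusion–exclusion:
Individual areas: |Parcel A| = 40, |Parcel B| = 18, |Parcel C| = 15.5.
|Parcel A∩Parcel B| = 9.
|Parcel A∩Parcel C| = 15.1556.
|Parcel B∩Parcel C| = 2.9109.
|Parcel A∩Parcel B∩Parcel C| = 2.9109.
|Parcel A ∪ Parcel B ∪ Parcel C| = 73.5 − 27.0665 + 2.9109 = 49.34.

49.34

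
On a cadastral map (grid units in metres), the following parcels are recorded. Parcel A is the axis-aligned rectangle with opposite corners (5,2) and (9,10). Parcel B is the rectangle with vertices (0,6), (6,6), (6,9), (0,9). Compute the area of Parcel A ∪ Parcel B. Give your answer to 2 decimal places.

47.00

By inclusion–exclusion:
Individual areas: |Parcel A| = 32, |Parcel B| = 18.
|Parcel A∩Parcel B|: x∈[5,6], y∈[6,9] → 1·3 = 3.
|Parcel A ∪ Parcel B| = 50 − 3 = 47.00.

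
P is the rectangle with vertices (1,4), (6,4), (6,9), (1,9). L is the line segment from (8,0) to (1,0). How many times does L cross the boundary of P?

The segment lies entirely outside P and never meets its boundary.

0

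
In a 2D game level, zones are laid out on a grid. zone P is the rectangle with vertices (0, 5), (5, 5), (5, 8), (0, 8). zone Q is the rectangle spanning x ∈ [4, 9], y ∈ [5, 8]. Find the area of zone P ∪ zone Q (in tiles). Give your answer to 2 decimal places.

By inclusion–exclusion:
Individual areas: |zone P| = 15, |zone Q| = 15.
|zone P∩zone Q|: x∈[4,5], y∈[5,8] → 1·3 = 3.
|zone P ∪ zone Q| = 30 − 3 = 27.00.

27.00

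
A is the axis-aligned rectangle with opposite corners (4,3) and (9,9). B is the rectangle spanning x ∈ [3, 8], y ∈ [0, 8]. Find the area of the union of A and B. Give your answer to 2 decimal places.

By inclusion–exclusion:
Individual areas: |A| = 30, |B| = 40.
|A∩B|: x∈[4,8], y∈[3,8] → 4·5 = 20.
|A ∪ B| = 70 − 20 = 50.00.

50.00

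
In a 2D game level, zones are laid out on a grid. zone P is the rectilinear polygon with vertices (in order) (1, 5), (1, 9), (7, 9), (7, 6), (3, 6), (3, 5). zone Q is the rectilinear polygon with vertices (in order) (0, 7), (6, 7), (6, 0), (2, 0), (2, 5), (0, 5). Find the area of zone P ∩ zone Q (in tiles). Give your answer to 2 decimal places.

7.00

The intersection is the polygon with vertices (1,7), (6,7), (6,6), (3,6), (3,5), (2,5), (1,5).
By the shoelace formula its area is 7.00.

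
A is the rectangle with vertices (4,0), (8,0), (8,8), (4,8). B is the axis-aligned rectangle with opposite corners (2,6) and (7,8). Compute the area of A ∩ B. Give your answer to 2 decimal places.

6.00

|A∩B|: x∈[4,7], y∈[6,8] → 3·2 = 6.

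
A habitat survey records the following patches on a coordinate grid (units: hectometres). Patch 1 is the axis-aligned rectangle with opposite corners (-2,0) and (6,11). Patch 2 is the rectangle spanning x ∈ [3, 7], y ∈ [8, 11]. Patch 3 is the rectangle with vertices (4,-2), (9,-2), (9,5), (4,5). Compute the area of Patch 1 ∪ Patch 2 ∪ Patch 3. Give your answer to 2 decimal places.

116.00

By inclusion–exclusion:
Individual areas: |Patch 1| = 88, |Patch 2| = 12, |Patch 3| = 35.
|Patch 1∩Patch 2|: x∈[3,6], y∈[8,11] → 3·3 = 9.
|Patch 1∩Patch 3|: x∈[4,6], y∈[0,5] → 2·5 = 10.
|Patch 2∩Patch 3| = 0 (no overlap).
|Patch 1∩Patch 2∩Patch 3| = 0.
|Patch 1 ∪ Patch 2 ∪ Patch 3| = 135 − 19 + 0 = 116.00.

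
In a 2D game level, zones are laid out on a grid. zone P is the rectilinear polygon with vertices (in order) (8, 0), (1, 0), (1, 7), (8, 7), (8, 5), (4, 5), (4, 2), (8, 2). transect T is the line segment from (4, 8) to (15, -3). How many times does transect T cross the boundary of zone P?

The segment meets the boundary at (7,5), (5,7).

2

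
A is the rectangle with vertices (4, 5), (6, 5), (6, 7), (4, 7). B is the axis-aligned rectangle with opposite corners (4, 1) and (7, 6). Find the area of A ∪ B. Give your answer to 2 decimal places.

By inclusion–exclusion:
Individual areas: |A| = 4, |B| = 15.
|A∩B|: x∈[4,6], y∈[5,6] → 2·1 = 2.
|A ∪ B| = 19 − 2 = 17.00.

17.00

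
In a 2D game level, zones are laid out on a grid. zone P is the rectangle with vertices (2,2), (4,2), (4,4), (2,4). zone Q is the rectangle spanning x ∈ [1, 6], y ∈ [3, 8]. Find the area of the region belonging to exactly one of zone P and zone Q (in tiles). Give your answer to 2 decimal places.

25.00

|zone P∩zone Q|: x∈[2,4], y∈[3,4] → 2·1 = 2.
|zone P △ zone Q| = |zone P| + |zone Q| − 2·|zone P∩zone Q| = 4 + 25 − 4 = 25.00.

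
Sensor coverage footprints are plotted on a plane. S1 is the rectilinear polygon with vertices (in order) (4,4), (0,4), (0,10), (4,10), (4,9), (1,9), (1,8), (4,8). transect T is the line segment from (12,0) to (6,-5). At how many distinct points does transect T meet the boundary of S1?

The segment lies entirely outside S1 and never meets its boundary.

0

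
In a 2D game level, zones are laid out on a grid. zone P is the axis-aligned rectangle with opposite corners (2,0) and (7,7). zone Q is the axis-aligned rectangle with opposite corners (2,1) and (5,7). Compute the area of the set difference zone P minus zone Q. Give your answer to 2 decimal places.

|zone P∩zone Q|: x∈[2,5], y∈[1,7] → 3·6 = 18.
|zone P| = 35.
|zone P ∖ zone Q| = |zone P| − |zone P∩zone Q| = 35 − 18 = 17.00.

17.00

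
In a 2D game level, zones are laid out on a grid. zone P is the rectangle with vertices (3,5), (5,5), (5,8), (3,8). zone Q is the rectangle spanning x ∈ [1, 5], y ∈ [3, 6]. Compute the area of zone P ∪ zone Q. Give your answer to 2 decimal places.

By inclusion–exclusion:
Individual areas: |zone P| = 6, |zone Q| = 12.
|zone P∩zone Q|: x∈[3,5], y∈[5,6] → 2·1 = 2.
|zone P ∪ zone Q| = 18 − 2 = 16.00.

16.00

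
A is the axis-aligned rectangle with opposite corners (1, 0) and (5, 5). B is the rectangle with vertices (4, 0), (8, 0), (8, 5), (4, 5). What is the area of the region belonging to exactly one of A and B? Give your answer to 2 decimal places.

30.00

|A∩B|: x∈[4,5], y∈[0,5] → 1·5 = 5.
|A △ B| = |A| + |B| − 2·|A∩B| = 20 + 20 − 10 = 30.00.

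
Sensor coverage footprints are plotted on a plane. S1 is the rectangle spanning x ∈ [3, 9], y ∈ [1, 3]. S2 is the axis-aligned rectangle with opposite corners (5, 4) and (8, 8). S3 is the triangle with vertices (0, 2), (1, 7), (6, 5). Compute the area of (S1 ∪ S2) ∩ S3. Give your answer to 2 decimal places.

The region (S1 ∪ S2) ∩ S3 is the polygon with vertices (5,5.4), (6,5), (5,4.5).
By the shoelace formula its area is 0.45.

0.45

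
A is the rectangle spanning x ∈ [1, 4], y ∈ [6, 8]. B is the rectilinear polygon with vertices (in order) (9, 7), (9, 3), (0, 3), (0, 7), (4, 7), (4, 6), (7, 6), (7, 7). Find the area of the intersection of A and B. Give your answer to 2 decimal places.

The intersection is the polygon with vertices (4,6), (1,6), (1,7), (4,7).
By the shoelace formula its area is 3.00.

3.00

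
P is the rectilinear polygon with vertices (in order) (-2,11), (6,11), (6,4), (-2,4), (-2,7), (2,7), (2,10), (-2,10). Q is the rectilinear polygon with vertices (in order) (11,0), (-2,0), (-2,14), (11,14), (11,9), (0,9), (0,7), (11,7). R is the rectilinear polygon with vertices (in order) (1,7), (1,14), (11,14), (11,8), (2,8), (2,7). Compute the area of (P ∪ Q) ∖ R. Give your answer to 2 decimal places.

114.00

|P ∪ Q| = 168.
|(P ∪ Q) ∩ R| = 54.
|(P ∪ Q) ∖ R| = 168 − 54 = 114.00.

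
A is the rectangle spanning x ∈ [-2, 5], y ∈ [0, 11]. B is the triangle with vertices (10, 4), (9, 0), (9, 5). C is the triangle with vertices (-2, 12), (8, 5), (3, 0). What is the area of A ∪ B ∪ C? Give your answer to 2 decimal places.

87.66

By inclusion–exclusion:
Individual areas: |A| = 77, |B| = 2.5, |C| = 42.5.
|A∩B| = 0.
|A∩C| = 34.344.
|B∩C| = 0.
|A∩B∩C| = 0.
|A ∪ B ∪ C| = 122 − 34.344 + 0 = 87.66.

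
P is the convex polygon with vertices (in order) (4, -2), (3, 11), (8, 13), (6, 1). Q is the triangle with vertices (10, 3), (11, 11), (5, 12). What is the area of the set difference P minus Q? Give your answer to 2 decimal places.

|P| = 42.5, |P∩Q| = 4.8806.
|P ∖ Q| = |P| − |P∩Q| = 42.5 − 4.8806 = 37.62.

37.62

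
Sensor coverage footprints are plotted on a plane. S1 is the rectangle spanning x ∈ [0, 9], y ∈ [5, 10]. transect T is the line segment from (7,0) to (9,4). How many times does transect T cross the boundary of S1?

The segment lies entirely outside S1 and never meets its boundary.

0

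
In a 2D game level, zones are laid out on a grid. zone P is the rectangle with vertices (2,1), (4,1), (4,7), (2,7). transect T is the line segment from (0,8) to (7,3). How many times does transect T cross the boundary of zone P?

2

The segment meets the boundary at (4,5.143), (2,6.571).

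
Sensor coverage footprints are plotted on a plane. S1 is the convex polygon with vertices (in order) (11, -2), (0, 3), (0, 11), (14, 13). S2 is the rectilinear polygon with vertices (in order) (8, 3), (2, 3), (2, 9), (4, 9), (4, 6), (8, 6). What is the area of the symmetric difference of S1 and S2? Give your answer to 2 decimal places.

122.00

|S1| = 146, |S2| = 24, |S1∩S2| = 24.
|S1 △ S2| = |S1| + |S2| − 2·|S1∩S2| = 146 + 24 − 48 = 122.00.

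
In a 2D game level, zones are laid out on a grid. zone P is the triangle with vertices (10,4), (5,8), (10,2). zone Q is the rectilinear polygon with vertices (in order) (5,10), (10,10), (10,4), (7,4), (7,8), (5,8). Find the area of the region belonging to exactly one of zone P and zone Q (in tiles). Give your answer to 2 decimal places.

|zone P| = 5, |zone Q| = 22, |zone P∩zone Q| = 2.5333.
|zone P △ zone Q| = |zone P| + |zone Q| − 2·|zone P∩zone Q| = 5 + 22 − 5.0667 = 21.93.

21.93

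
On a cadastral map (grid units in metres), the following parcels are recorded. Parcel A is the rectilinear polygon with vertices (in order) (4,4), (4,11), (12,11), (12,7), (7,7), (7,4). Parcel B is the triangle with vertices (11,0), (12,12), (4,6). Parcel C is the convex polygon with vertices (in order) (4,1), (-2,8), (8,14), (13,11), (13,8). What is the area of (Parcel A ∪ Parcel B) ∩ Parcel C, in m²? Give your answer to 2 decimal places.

50.36

|Parcel A ∪ Parcel B| = 65.
|(Parcel A ∪ Parcel B) ∩ Parcel C| = 50.36.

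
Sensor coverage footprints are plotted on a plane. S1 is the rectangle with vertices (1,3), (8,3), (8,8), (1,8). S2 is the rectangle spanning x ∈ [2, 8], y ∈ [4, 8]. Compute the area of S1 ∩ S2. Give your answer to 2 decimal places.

24.00

|S1∩S2|: x∈[2,8], y∈[4,8] → 6·4 = 24.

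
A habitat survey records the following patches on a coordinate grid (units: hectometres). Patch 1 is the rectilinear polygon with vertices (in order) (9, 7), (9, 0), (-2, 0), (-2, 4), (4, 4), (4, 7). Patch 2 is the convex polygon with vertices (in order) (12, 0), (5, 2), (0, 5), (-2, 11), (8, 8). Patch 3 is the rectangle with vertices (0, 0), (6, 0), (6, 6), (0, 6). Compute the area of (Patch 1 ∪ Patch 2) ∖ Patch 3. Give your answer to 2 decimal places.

|Patch 1 ∪ Patch 2| = 101.131.
|(Patch 1 ∪ Patch 2) ∩ Patch 3| = 35.1667.
|(Patch 1 ∪ Patch 2) ∖ Patch 3| = 101.131 − 35.1667 = 65.96.

65.96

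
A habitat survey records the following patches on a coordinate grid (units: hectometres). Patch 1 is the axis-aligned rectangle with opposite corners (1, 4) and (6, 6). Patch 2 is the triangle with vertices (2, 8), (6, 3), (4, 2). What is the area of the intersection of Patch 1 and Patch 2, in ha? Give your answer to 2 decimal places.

The intersection is the polygon with vertices (3.6,6), (5.2,4), (3.333,4), (2.667,6).
By the shoelace formula its area is 2.80.

2.80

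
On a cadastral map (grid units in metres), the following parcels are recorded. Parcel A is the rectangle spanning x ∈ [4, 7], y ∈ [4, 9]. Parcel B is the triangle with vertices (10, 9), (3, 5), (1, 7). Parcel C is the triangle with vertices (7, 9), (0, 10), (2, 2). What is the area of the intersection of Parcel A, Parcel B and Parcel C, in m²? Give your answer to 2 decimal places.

The intersection is the polygon with vertices (4,5.571), (4,7.667), (6.434,8.207), (4.931,6.103).
By the shoelace formula its area is 3.13.

3.13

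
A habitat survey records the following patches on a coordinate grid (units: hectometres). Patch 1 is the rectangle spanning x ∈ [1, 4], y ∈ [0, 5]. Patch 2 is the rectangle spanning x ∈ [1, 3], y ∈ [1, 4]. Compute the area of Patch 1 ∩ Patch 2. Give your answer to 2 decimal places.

|Patch 1∩Patch 2|: x∈[1,3], y∈[1,4] → 2·3 = 6.

6.00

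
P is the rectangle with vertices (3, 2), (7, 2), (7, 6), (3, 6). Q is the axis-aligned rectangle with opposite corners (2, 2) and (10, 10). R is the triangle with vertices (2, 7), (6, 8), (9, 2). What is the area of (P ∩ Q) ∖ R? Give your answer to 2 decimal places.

11.37

|P ∩ Q| = 16.
|(P ∩ Q) ∩ R| = 4.6286.
|(P ∩ Q) ∖ R| = 16 − 4.6286 = 11.37.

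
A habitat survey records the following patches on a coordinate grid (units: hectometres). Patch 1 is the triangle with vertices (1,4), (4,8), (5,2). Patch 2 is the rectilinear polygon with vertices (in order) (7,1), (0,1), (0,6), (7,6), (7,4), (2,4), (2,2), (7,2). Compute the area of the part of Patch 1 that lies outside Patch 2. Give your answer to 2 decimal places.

|Patch 1| = 11, |Patch 1∩Patch 2| = 5.75.
|Patch 1 ∖ Patch 2| = |Patch 1| − |Patch 1∩Patch 2| = 11 − 5.75 = 5.25.

5.25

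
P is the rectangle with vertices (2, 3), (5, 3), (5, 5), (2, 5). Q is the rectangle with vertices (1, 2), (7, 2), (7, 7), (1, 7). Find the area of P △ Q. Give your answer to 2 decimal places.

|P∩Q|: x∈[2,5], y∈[3,5] → 3·2 = 6.
|P △ Q| = |P| + |Q| − 2·|P∩Q| = 6 + 30 − 12 = 24.00.

24.00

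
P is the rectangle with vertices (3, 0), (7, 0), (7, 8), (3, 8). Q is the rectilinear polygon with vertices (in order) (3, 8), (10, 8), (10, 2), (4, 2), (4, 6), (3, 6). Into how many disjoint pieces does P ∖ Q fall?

1

P ∖ Q is a single connected region.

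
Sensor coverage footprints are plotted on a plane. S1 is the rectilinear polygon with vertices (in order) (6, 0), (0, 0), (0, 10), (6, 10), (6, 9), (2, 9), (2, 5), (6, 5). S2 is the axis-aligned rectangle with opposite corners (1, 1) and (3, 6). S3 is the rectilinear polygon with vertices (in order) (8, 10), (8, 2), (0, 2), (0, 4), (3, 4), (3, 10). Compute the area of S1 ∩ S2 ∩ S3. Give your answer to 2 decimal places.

4.00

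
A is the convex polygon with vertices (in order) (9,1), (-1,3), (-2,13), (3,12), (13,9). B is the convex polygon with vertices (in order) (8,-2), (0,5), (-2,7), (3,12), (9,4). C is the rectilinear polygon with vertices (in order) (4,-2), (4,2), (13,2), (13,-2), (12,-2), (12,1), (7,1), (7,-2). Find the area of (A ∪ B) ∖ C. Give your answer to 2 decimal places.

|A ∪ B| = 128.2746.
|(A ∪ B) ∩ C| = 7.6633.
|(A ∪ B) ∖ C| = 128.2746 − 7.6633 = 120.61.

120.61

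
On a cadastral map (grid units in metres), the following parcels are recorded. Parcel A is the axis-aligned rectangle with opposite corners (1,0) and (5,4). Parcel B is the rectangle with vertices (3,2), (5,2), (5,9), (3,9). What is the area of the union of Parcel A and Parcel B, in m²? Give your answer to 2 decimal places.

By inclusion–exclusion:
Individual areas: |Parcel A| = 16, |Parcel B| = 14.
|Parcel A∩Parcel B|: x∈[3,5], y∈[2,4] → 2·2 = 4.
|Parcel A ∪ Parcel B| = 30 − 4 = 26.00.

26.00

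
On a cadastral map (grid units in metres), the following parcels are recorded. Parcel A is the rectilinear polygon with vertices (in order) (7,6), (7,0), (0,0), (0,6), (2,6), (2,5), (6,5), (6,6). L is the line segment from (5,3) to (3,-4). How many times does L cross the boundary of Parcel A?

The segment meets the boundary at (4.143,0).

1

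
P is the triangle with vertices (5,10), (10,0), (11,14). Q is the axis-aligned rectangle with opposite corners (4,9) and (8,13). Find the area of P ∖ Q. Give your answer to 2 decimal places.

|P| = 40, |P∩Q| = 5.75.
|P ∖ Q| = |P| − |P∩Q| = 40 − 5.75 = 34.25.

34.25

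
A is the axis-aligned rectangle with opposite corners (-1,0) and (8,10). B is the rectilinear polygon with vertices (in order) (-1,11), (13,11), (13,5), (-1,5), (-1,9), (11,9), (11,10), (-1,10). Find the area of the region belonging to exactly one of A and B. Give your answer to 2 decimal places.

|A| = 90, |B| = 72, |A∩B| = 36.
|A △ B| = |A| + |B| − 2·|A∩B| = 90 + 72 − 72 = 90.00.

90.00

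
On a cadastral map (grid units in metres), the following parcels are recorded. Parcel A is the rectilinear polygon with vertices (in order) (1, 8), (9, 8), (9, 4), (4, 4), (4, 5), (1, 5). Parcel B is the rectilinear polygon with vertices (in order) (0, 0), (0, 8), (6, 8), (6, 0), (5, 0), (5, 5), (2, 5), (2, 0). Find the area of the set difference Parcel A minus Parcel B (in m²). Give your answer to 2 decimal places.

13.00

|Parcel A| = 29, |Parcel A∩Parcel B| = 16.
|Parcel A ∖ Parcel B| = |Parcel A| − |Parcel A∩Parcel B| = 29 − 16 = 13.00.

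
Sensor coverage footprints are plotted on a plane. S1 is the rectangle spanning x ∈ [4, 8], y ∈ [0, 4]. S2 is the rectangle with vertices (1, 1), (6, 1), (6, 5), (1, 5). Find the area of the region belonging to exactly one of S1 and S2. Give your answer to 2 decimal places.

|S1∩S2|: x∈[4,6], y∈[1,4] → 2·3 = 6.
|S1 △ S2| = |S1| + |S2| − 2·|S1∩S2| = 16 + 20 − 12 = 24.00.

24.00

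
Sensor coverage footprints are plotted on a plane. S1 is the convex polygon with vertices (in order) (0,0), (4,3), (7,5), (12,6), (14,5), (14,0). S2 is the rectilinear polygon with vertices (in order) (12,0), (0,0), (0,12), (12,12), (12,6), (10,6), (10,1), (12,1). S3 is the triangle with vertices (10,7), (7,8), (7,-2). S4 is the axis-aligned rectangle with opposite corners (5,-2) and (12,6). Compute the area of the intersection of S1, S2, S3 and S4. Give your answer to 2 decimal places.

The intersection is the polygon with vertices (7.667,0), (7,0), (7,5), (9.5,5.5).
By the shoelace formula its area is 8.08.

8.08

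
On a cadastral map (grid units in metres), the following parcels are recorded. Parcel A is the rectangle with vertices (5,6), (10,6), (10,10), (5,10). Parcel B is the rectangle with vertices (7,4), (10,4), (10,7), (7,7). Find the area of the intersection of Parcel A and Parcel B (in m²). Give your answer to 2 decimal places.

|Parcel A∩Parcel B|: x∈[7,10], y∈[6,7] → 3·1 = 3.

3.00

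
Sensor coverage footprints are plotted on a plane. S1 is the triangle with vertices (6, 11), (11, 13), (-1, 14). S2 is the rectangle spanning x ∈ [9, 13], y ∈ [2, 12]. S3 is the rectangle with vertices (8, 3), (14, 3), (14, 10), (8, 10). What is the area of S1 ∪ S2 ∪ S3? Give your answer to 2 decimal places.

68.50

By inclusion–exclusion:
Individual areas: |S1| = 14.5, |S2| = 40, |S3| = 42.
|S1∩S2| = 0.
|S1∩S3| = 0.
|S2∩S3|: x∈[9,13], y∈[3,10] → 4·7 = 28.
|S1∩S2∩S3| = 0.
|S1 ∪ S2 ∪ S3| = 96.5 − 28 + 0 = 68.50.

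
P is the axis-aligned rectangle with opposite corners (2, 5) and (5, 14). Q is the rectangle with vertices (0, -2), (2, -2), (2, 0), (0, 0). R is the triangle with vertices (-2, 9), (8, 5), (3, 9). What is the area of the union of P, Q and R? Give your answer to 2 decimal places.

36.00

By inclusion–exclusion:
Individual areas: |P| = 27, |Q| = 4, |R| = 10.
|P∩Q| = 0 (no overlap).
|P∩R| = 5.
|Q∩R| = 0.
|P∩Q∩R| = 0.
|P ∪ Q ∪ R| = 41 − 5 + 0 = 36.00.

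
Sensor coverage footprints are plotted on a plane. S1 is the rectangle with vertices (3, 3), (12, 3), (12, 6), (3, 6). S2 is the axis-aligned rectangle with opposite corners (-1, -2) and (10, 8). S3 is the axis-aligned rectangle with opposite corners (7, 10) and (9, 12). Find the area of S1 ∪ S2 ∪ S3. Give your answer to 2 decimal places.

By inclusion–exclusion:
Individual areas: |S1| = 27, |S2| = 110, |S3| = 4.
|S1∩S2|: x∈[3,10], y∈[3,6] → 7·3 = 21.
|S1∩S3| = 0 (no overlap).
|S2∩S3| = 0 (no overlap).
|S1∩S2∩S3| = 0.
|S1 ∪ S2 ∪ S3| = 141 − 21 + 0 = 120.00.

120.00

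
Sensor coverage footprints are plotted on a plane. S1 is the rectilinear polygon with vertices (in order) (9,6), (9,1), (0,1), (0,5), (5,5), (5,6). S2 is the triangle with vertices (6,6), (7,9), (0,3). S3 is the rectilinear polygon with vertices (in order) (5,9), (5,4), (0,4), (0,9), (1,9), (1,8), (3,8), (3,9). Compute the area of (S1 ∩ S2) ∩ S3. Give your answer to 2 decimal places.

|S1 ∩ S2| = 1.9167.
|(S1 ∩ S2) ∩ S3| = 1.25.

1.25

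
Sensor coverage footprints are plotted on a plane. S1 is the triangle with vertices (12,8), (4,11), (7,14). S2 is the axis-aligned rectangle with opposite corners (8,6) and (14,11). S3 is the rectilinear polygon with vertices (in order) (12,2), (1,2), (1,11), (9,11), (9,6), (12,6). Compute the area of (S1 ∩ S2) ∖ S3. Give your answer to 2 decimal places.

|S1 ∩ S2| = 5.25.
|(S1 ∩ S2) ∩ S3| = 1.6875.
|(S1 ∩ S2) ∖ S3| = 5.25 − 1.6875 = 3.56.

3.56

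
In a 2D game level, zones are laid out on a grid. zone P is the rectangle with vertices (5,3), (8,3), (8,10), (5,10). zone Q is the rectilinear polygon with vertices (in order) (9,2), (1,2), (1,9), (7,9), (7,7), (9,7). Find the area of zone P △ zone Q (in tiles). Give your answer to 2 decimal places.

|zone P| = 21, |zone Q| = 52, |zone P∩zone Q| = 16.
|zone P △ zone Q| = |zone P| + |zone Q| − 2·|zone P∩zone Q| = 21 + 52 − 32 = 41.00.

41.00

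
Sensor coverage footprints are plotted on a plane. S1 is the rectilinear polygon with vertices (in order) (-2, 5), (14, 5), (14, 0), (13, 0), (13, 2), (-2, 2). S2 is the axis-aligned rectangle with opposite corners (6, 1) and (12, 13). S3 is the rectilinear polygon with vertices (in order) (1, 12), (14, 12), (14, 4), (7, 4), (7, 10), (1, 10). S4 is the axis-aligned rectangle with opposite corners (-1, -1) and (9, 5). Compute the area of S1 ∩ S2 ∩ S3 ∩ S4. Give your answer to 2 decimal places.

2.00

The intersection is the polygon with vertices (7,4), (7,5), (9,5), (9,4).
By the shoelace formula its area is 2.00.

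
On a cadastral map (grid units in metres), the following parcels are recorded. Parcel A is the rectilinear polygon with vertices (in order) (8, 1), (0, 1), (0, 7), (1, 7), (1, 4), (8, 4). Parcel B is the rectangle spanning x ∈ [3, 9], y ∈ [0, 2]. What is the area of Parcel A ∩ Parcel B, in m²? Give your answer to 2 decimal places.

The intersection is the polygon with vertices (3,1), (3,2), (8,2), (8,1).
By the shoelace formula its area is 5.00.

5.00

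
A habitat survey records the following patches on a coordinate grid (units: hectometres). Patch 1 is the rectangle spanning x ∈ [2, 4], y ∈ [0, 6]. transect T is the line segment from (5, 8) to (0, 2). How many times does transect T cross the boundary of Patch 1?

The segment meets the boundary at (2,4.4), (3.333,6).

2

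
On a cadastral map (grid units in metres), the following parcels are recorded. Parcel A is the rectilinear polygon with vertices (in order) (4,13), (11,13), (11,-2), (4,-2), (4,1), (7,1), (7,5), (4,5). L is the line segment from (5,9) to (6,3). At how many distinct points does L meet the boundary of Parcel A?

1

The segment meets the boundary at (5.667,5).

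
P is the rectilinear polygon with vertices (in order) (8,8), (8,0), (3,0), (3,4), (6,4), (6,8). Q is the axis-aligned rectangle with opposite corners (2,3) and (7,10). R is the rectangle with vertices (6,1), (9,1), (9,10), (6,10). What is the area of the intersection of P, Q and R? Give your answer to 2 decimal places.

The intersection is the polygon with vertices (6,8), (7,8), (7,3), (6,3), (6,4).
By the shoelace formula its area is 5.00.

5.00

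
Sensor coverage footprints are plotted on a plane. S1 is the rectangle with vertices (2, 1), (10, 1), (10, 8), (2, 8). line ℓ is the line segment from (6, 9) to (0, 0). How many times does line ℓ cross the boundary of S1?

The segment meets the boundary at (2,3), (5.333,8).

2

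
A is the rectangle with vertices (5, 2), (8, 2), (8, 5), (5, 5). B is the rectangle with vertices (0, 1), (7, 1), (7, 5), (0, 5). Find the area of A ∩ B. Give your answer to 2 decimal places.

|A∩B|: x∈[5,7], y∈[2,5] → 2·3 = 6.

6.00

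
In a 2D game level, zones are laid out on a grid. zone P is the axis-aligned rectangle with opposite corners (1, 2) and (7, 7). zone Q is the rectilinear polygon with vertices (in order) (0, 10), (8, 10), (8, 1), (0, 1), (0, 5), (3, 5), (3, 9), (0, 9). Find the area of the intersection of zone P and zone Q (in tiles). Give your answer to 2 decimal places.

The intersection is the polygon with vertices (7,7), (7,2), (1,2), (1,5), (3,5), (3,7).
By the shoelace formula its area is 26.00.

26.00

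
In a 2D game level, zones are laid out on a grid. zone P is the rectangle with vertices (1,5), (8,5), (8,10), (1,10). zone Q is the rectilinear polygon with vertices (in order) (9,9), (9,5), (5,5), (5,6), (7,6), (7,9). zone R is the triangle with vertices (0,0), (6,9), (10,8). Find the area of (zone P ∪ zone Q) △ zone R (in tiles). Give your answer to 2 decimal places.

33.63

|zone P ∪ zone Q| = 39.
|(zone P ∪ zone Q) ∩ zone R| = 13.1833.
|(zone P ∪ zone Q) △ zone R| = 39 + 21 − 26.3667 = 33.63.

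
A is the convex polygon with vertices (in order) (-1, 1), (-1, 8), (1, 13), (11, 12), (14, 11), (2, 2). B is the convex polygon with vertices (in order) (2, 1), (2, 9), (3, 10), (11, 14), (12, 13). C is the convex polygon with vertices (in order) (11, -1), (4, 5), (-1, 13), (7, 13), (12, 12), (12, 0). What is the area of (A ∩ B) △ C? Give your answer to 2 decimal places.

81.15

|A ∩ B| = 43.4686.
|(A ∩ B) ∩ C| = 35.1575.
|(A ∩ B) △ C| = 43.4686 + 108 − 70.315 = 81.15.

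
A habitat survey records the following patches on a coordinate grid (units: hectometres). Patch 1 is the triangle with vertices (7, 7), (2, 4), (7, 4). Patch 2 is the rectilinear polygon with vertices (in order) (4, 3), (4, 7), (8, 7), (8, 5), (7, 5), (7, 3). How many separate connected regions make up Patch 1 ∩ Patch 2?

Patch 1 ∩ Patch 2 is a single connected region.

1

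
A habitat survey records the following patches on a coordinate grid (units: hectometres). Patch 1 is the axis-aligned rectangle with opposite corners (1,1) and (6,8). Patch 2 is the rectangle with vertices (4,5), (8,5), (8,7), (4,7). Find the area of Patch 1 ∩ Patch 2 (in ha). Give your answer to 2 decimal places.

4.00

|Patch 1∩Patch 2|: x∈[4,6], y∈[5,7] → 2·2 = 4.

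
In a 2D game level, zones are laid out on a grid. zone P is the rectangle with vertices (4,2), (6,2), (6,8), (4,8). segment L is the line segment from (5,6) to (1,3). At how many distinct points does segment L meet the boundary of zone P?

The segment meets the boundary at (4,5.25).

1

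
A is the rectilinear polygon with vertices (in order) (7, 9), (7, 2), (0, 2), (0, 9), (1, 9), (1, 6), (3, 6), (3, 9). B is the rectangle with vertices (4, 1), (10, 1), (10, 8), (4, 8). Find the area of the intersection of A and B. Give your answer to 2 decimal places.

The intersection is the polygon with vertices (7,2), (4,2), (4,8), (7,8).
By the shoelace formula its area is 18.00.

18.00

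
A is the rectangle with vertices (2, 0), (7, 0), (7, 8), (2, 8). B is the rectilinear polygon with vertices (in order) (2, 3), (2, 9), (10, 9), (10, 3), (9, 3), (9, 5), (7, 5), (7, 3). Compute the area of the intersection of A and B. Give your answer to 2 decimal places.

25.00

The intersection is the polygon with vertices (7,3), (2,3), (2,8), (7,8), (7,5).
By the shoelace formula its area is 25.00.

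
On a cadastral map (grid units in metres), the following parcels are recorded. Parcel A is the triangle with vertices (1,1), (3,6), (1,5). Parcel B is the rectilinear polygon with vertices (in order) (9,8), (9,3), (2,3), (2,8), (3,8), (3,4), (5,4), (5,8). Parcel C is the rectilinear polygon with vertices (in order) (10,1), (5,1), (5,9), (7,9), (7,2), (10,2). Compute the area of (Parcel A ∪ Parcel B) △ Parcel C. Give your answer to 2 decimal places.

29.00

|Parcel A ∪ Parcel B| = 30.
|(Parcel A ∪ Parcel B) ∩ Parcel C| = 10.
|(Parcel A ∪ Parcel B) △ Parcel C| = 30 + 19 − 20 = 29.00.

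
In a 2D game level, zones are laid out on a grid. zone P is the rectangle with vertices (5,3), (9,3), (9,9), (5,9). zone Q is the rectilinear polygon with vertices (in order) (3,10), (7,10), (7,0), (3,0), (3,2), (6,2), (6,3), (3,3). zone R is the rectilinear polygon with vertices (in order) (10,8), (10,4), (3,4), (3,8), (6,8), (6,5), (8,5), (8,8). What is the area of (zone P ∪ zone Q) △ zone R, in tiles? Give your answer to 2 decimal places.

|zone P ∪ zone Q| = 49.
|(zone P ∪ zone Q) ∩ zone R| = 18.
|(zone P ∪ zone Q) △ zone R| = 49 + 22 − 36 = 35.00.

35.00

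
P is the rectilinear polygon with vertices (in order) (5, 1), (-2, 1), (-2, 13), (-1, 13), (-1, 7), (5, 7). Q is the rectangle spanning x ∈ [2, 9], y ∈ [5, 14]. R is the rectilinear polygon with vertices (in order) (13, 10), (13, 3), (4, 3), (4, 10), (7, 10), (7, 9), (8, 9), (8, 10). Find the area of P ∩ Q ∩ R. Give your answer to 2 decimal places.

The intersection is the polygon with vertices (5,5), (4,5), (4,7), (5,7).
By the shoelace formula its area is 2.00.

2.00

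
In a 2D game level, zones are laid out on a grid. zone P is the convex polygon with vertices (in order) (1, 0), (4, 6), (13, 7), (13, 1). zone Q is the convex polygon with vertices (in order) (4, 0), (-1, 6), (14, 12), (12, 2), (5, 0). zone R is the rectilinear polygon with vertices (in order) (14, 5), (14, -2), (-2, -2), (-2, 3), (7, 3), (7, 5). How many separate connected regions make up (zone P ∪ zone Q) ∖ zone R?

(zone P ∪ zone Q) ∖ zone R is a single connected region.

1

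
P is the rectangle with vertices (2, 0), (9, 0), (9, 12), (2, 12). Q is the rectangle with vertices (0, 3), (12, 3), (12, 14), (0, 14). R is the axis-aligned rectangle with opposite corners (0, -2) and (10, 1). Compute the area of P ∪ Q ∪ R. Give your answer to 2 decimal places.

176.00

By inclusion–exclusion:
Individual areas: |P| = 84, |Q| = 132, |R| = 30.
|P∩Q|: x∈[2,9], y∈[3,12] → 7·9 = 63.
|P∩R|: x∈[2,9], y∈[0,1] → 7·1 = 7.
|Q∩R| = 0 (no overlap).
|P∩Q∩R| = 0.
|P ∪ Q ∪ R| = 246 − 70 + 0 = 176.00.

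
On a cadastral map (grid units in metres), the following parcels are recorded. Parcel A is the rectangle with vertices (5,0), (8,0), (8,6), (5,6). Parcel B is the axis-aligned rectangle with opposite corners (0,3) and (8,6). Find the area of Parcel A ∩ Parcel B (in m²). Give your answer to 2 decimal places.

9.00

|Parcel A∩Parcel B|: x∈[5,8], y∈[3,6] → 3·3 = 9.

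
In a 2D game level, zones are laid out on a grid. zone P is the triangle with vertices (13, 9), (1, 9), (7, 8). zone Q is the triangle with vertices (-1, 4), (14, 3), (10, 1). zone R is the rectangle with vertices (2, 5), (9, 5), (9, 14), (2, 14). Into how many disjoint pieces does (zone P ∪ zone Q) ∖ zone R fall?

3

(zone P ∪ zone Q) ∖ zone R splits into 3 disjoint pieces (area 1.3333, area 0.0833, area 17).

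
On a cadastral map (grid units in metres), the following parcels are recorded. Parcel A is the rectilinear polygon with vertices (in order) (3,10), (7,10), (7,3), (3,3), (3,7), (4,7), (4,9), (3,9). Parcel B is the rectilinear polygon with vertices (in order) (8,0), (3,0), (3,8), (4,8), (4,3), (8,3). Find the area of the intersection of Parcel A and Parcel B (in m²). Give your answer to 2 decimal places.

4.00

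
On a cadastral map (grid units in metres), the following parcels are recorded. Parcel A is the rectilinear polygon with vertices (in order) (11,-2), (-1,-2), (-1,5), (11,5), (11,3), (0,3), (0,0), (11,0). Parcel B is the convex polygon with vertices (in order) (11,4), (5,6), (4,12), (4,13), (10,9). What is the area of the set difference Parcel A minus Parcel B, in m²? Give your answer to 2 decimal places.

49.60

|Parcel A| = 51, |Parcel A∩Parcel B| = 1.4.
|Parcel A ∖ Parcel B| = |Parcel A| − |Parcel A∩Parcel B| = 51 − 1.4 = 49.60.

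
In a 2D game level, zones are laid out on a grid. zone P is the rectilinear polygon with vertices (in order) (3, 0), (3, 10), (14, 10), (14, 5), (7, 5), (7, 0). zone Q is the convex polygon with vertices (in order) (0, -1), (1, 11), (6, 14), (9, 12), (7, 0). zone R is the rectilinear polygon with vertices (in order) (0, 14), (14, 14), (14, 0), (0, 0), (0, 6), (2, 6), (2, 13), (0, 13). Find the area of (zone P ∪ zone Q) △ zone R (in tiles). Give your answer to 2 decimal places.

74.85

|zone P ∪ zone Q| = 126.75.
|(zone P ∪ zone Q) ∩ zone R| = 116.95.
|(zone P ∪ zone Q) △ zone R| = 126.75 + 182 − 233.9 = 74.85.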